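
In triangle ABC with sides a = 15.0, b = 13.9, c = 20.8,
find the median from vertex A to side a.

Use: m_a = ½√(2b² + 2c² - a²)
m_a = ½√(2·13.9² + 2·20.8² − 15.0²) = ½√(2·193.21 + 2·432.64 − 225) = ½√(386.42 + 865.28 − 225) = ½√1026.7
√1026.7 ≈ 32.0422, so m_a ≈ 16.0211

m_a = 16.02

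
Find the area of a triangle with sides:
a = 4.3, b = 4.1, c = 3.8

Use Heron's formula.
s = (4.3 + 4.1 + 3.8)/2 = 12.2/2 = 6.1
s − a = 1.8, s − b = 2, s − c = 2.3
s(s−a)(s−b)(s−c) = 6.1·1.8·2·2.3 ≈ 50.508
Area = √50.508 ≈ 7.1069

Area = 7.107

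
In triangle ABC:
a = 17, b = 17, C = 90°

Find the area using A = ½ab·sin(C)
A = ½·a·b·sin(C) = ½·17·17·sin(90°)
sin(90°) ≈ 1
A ≈ ½·289·1 = 144.5·1 ≈ 144.5

Area = 144.5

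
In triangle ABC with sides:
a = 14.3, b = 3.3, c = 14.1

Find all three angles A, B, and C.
Law of cosines for each angle (a² = 204.49, b² = 10.89, c² = 198.81):
cos(A) = (b² + c² − a²)/(2bc) = (10.89 + 198.81 − 204.49)/(2·3.3·14.1) = 5.21/93.06 ≈ 0.0559854  ⇒  A ≈ 86.7906°
cos(B) = (a² + c² − b²)/(2ac) = (204.49 + 198.81 − 10.89)/(2·14.3·14.1) = 392.41/403.26 ≈ 0.973094  ⇒  B ≈ 13.3211°
cos(C) = (a² + b² − c²)/(2ab) = (204.49 + 10.89 − 198.81)/(2·14.3·3.3) = 16.57/94.38 ≈ 0.175567  ⇒  C ≈ 79.8884°
Check: A + B + C ≈ 180°

A = 86.79°, B = 13.32°, C = 79.89°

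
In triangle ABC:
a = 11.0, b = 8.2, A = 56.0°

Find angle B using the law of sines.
a/sin(A) = b/sin(B)  ⇒  sin(B) = b·sin(A)/a = 8.2·sin(56.0°)/11.0
sin(56.0°) ≈ 0.829038
sin(B) ≈ 8.2·0.829038/11.0 ≈ 6.79811/11.0 ≈ 0.61801
B = arcsin(0.61801) ≈ 38.1709°
(Since b ≤ a we need B ≤ A, so the obtuse alternative 180° − 38.1709° ≈ 141.829° is rejected.)

B = 38.17°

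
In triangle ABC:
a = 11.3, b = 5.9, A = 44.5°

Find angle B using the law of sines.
a/sin(A) = b/sin(B)  ⇒  sin(B) = b·sin(A)/a = 5.9·sin(44.5°)/11.3
sin(44.5°) ≈ 0.700909
sin(B) ≈ 5.9·0.700909/11.3 ≈ 4.13536/11.3 ≈ 0.365961
B = arcsin(0.365961) ≈ 21.4668°
(Since b ≤ a we need B ≤ A, so the obtuse alternative 180° − 21.4668° ≈ 158.533° is rejected.)

B = 21.47°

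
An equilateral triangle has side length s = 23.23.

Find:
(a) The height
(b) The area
(a) The height splits the triangle into two 30-60-90 halves: h = s·√3/2 = 23.23·1.73205/2 ≈ 40.2355/2 ≈ 20.1178
(b) Area = (√3/4)·s² = (√3/4)·23.23² = (√3/4)·539.6329 ≈ 0.433013·539.6329 ≈ 233.668

Height = 20.12, Area = 233.7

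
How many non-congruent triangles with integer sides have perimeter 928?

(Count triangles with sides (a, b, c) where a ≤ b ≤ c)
Let a ≤ b ≤ c with a + b + c = 928. The only binding inequality is a + b > c, i.e. 928 − c > c, so c < 928/2; and c ≥ 928/3 since c is the largest side.
So 310 ≤ c ≤ 463. For each c, b runs from ⌈(928 − c)/2⌉ up to c (then a = 928 − b − c satisfies 1 ≤ a ≤ b automatically), giving c − ⌈(928 − c)/2⌉ + 1 choices.
Summing over c: 2 + 3 + 5 + 6 + … + 230 + 231  (154 terms, c = 310, …, 463) = 17941
Check (closed form: nearest integer to p²/48 for even p, (p+3)²/48 for odd p): 928²/48 = 861184/48 ≈ 17941.33 → 17941

17941 triangles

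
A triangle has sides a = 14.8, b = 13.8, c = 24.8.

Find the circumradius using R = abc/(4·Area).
First find the area with Heron's formula.
s = (14.8 + 13.8 + 24.8)/2 = 26.7
Area = √(s(s−a)(s−b)(s−c)) = √(26.7·11.9·12.9·1.9) ≈ √7787.56 ≈ 88.2472
abc = 14.8·13.8·24.8 = 5065.152
R = abc/(4·Area) ≈ 5065.152/(4·88.2472) = 5065.152/352.989 ≈ 14.3493

R = 14.35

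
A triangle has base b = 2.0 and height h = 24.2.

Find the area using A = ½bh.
A = ½·b·h = ½·2.0·24.2 = ½·48.4 = 24.2

Area = 24.2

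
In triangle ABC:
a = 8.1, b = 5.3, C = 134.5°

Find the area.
Two sides and the included angle (SAS): A = ½·a·b·sin(C) = ½·8.1·5.3·sin(134.5°)
sin(134.5°) ≈ 0.71325
A ≈ ½·42.93·0.71325 = 21.465·0.71325 ≈ 15.3099

Area = 15.31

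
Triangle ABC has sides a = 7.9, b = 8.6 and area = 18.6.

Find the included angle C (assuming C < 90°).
Area = ½·a·b·sin(C)  ⇒  sin(C) = 2·Area/(a·b) = 2·18.6/(7.9·8.6) = 37.2/67.94 ≈ 0.547542
C = arcsin(0.547542) ≈ 33.1985° (taking the acute solution since C < 90°)

C = 33.2°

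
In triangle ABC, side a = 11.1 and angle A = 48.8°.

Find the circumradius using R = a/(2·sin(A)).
R = a/(2·sin(A)) = 11.1/(2·sin(48.8°))
sin(48.8°) ≈ 0.752415
R ≈ 11.1/(2·0.752415) = 11.1/1.50483 ≈ 7.37625

R = 7.376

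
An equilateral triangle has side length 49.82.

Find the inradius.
r = Area/s with s the semi-perimeter.
Area = (√3/4)·49.82² = (√3/4)·2482.0324 ≈ 0.433013·2482.0324 ≈ 1074.75
s = 3·49.82/2 = 74.73
r ≈ 1074.75/74.73 ≈ 14.3818
(Equivalently r = side/(2√3) = 49.82/3.4641 ≈ 14.3818.)

r = 14.38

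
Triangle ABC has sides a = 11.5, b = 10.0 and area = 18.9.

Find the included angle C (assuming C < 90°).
Area = ½·a·b·sin(C)  ⇒  sin(C) = 2·Area/(a·b) = 2·18.9/(11.5·10.0) = 37.8/115 ≈ 0.328696
C = arcsin(0.328696) ≈ 19.1896° (taking the acute solution since C < 90°)

C = 19.19°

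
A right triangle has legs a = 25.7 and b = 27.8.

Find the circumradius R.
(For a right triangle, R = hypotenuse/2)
Hypotenuse c = √(a² + b²) = √(660.49 + 772.84) = √1433.33 ≈ 37.8593
R = c/2 ≈ 37.8593/2 ≈ 18.9297

R = 18.93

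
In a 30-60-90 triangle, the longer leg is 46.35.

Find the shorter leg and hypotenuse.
In a 30-60-90 triangle the sides are in ratio 1 : √3 : 2, so short leg = long leg/√3 and hypotenuse = 2·(short leg).
Short leg = 46.35/√3 ≈ 46.35/1.73205 ≈ 26.7602
Hypotenuse = 2·26.7602 ≈ 53.5204

Short leg = 26.76, Hypotenuse = 53.52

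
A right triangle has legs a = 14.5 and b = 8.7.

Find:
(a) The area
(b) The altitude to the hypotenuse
(a) The legs are perpendicular, so Area = ½·a·b = ½·14.5·8.7 = ½·126.15 = 63.075
(b) Hypotenuse c = √(a² + b²) = √(210.25 + 75.69) = √285.94 ≈ 16.9098
    Area = ½·c·h_c  ⇒  h_c = 2·Area/c = 126.15/16.9098 ≈ 7.46019

Area = 63.075, h_c = 7.46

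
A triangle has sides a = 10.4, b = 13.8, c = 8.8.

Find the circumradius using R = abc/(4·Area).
First find the area with Heron's formula.
s = (10.4 + 13.8 + 8.8)/2 = 16.5
Area = √(s(s−a)(s−b)(s−c)) = √(16.5·6.1·2.7·7.7) ≈ √2092.51 ≈ 45.744
abc = 10.4·13.8·8.8 = 1262.976
R = abc/(4·Area) ≈ 1262.976/(4·45.744) = 1262.976/182.976 ≈ 6.90241

R = 6.902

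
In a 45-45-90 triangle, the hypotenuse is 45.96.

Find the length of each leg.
In a 45-45-90 triangle hypotenuse = leg·√2, so leg = hypotenuse/√2.
Leg = 45.96/√2 ≈ 45.96/1.41421 ≈ 32.4986

Each leg = 32.5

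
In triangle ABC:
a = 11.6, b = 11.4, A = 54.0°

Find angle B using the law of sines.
a/sin(A) = b/sin(B)  ⇒  sin(B) = b·sin(A)/a = 11.4·sin(54.0°)/11.6
sin(54.0°) ≈ 0.809017
sin(B) ≈ 11.4·0.809017/11.6 ≈ 9.22279/11.6 ≈ 0.795068
B = arcsin(0.795068) ≈ 52.6617°
(Since b ≤ a we need B ≤ A, so the obtuse alternative 180° − 52.6617° ≈ 127.338° is rejected.)

B = 52.66°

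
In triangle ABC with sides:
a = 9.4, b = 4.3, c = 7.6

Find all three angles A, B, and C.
Law of cosines for each angle (a² = 88.36, b² = 18.49, c² = 57.76):
cos(A) = (b² + c² − a²)/(2bc) = (18.49 + 57.76 − 88.36)/(2·4.3·7.6) = -12.11/65.36 ≈ -0.185282  ⇒  A ≈ 100.678°
cos(B) = (a² + c² − b²)/(2ac) = (88.36 + 57.76 − 18.49)/(2·9.4·7.6) = 127.63/142.88 ≈ 0.893267  ⇒  B ≈ 26.7133°
cos(C) = (a² + b² − c²)/(2ab) = (88.36 + 18.49 − 57.76)/(2·9.4·4.3) = 49.09/80.84 ≈ 0.607249  ⇒  C ≈ 52.6092°
Check: A + B + C ≈ 180°

A = 100.7°, B = 26.71°, C = 52.61°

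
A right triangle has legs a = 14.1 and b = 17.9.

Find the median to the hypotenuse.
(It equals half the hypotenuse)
Hypotenuse c = √(a² + b²) = √(198.81 + 320.41) = √519.22 ≈ 22.7864
Median to hypotenuse = c/2 ≈ 22.7864/2 ≈ 11.3932

Median = 11.39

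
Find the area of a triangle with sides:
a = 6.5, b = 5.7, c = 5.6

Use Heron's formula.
s = (6.5 + 5.7 + 5.6)/2 = 17.8/2 = 8.9
s − a = 2.4, s − b = 3.2, s − c = 3.3
s(s−a)(s−b)(s−c) = 8.9·2.4·3.2·3.3 ≈ 225.562
Area = √225.562 ≈ 15.0187

Area = 15.02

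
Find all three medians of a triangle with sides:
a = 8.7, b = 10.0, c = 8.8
Median formula: m_a = ½√(2b² + 2c² − a²) (and cyclically). a² = 75.69, b² = 100, c² = 77.44.
m_a = ½√(2·100 + 2·77.44 − 75.69) = ½√279.19 ≈ ½·16.709 ≈ 8.35449
m_b = ½√(2·75.69 + 2·77.44 − 100) = ½√206.26 ≈ ½·14.3618 ≈ 7.18088
m_c = ½√(2·75.69 + 2·100 − 77.44) = ½√273.94 ≈ ½·16.5511 ≈ 8.27557

m_a = 8.354, m_b = 7.181, m_c = 8.276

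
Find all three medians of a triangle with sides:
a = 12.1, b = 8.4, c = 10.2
Median formula: m_a = ½√(2b² + 2c² − a²) (and cyclically). a² = 146.41, b² = 70.56, c² = 104.04.
m_a = ½√(2·70.56 + 2·104.04 − 146.41) = ½√202.79 ≈ ½·14.2404 ≈ 7.12022
m_b = ½√(2·146.41 + 2·104.04 − 70.56) = ½√430.34 ≈ ½·20.7446 ≈ 10.3723
m_c = ½√(2·146.41 + 2·70.56 − 104.04) = ½√329.9 ≈ ½·18.1631 ≈ 9.08157

m_a = 7.12, m_b = 10.37, m_c = 9.082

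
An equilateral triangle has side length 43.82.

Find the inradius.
r = Area/s with s the semi-perimeter.
Area = (√3/4)·43.82² = (√3/4)·1920.1924 ≈ 0.433013·1920.1924 ≈ 831.468
s = 3·43.82/2 = 65.73
r ≈ 831.468/65.73 ≈ 12.6497
(Equivalently r = side/(2√3) = 43.82/3.4641 ≈ 12.6497.)

r = 12.65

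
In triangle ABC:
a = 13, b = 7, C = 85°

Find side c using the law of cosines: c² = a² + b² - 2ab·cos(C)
c² = 13² + 7² − 2·13·7·cos(85°)
cos(85°) ≈ 0.0871557
c² ≈ 169 + 49 − 182·(0.0871557) ≈ 218 − 15.8623 ≈ 202.138
c ≈ √202.138 ≈ 14.2175

c = 14.22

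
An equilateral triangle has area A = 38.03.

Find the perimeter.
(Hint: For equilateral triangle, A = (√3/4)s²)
A = (√3/4)s²  ⇒  s² = 4A/√3 = 4·38.03/√3 = 152.12/1.73205 ≈ 87.8265
s ≈ √87.8265 ≈ 9.37158
Perimeter = 3s ≈ 3·9.37158 ≈ 28.1147

Perimeter = 28.11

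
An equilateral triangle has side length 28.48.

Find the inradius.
r = Area/s with s the semi-perimeter.
Area = (√3/4)·28.48² = (√3/4)·811.1104 ≈ 0.433013·811.1104 ≈ 351.221
s = 3·28.48/2 = 42.72
r ≈ 351.221/42.72 ≈ 8.22147
(Equivalently r = side/(2√3) = 28.48/3.4641 ≈ 8.22147.)

r = 8.221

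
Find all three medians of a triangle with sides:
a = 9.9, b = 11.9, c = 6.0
Median formula: m_a = ½√(2b² + 2c² − a²) (and cyclically). a² = 98.01, b² = 141.61, c² = 36.
m_a = ½√(2·141.61 + 2·36 − 98.01) = ½√257.21 ≈ ½·16.0378 ≈ 8.01888
m_b = ½√(2·98.01 + 2·36 − 141.61) = ½√126.41 ≈ ½·11.2432 ≈ 5.62161
m_c = ½√(2·98.01 + 2·141.61 − 36) = ½√443.24 ≈ ½·21.0533 ≈ 10.5266

m_a = 8.019, m_b = 5.622, m_c = 10.53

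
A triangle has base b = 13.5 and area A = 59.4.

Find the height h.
A = ½·b·h  ⇒  h = 2A/b = 2·59.4/13.5 = 118.8/13.5 ≈ 8.8

h = 8.8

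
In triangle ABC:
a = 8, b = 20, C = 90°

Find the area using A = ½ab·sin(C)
A = ½·a·b·sin(C) = ½·8·20·sin(90°)
sin(90°) ≈ 1
A ≈ ½·160·1 = 80·1 ≈ 80

Area = 80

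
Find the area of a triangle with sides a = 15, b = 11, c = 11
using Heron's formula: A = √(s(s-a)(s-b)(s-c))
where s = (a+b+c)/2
s = (15 + 11 + 11)/2 = 37/2 = 18.5
s − a = 3.5, s − b = 7.5, s − c = 7.5
s(s−a)(s−b)(s−c) = 18.5·3.5·7.5·7.5 = 3642.1875
Area = √3642.1875 ≈ 60.3505

s = 18.5, Area = 60.35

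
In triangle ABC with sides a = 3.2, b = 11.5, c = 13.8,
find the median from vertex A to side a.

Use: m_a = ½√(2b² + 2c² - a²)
m_a = ½√(2·11.5² + 2·13.8² − 3.2²) = ½√(2·132.25 + 2·190.44 − 10.24) = ½√(264.5 + 380.88 − 10.24) = ½√635.14
√635.14 ≈ 25.202, so m_a ≈ 12.601

m_a = 12.6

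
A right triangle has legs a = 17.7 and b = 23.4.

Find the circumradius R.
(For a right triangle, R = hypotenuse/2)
Hypotenuse c = √(a² + b²) = √(313.29 + 547.56) = √860.85 ≈ 29.3402
R = c/2 ≈ 29.3402/2 ≈ 14.6701

R = 14.67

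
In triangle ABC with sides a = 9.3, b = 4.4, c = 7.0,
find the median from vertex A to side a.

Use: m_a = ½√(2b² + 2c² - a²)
m_a = ½√(2·4.4² + 2·7.0² − 9.3²) = ½√(2·19.36 + 2·49 − 86.49) = ½√(38.72 + 98 − 86.49) = ½√50.23
√50.23 ≈ 7.08731, so m_a ≈ 3.54366

m_a = 3.544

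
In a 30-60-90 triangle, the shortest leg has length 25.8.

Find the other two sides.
In a 30-60-90 triangle the sides are in ratio 1 : √3 : 2 (short leg : long leg : hypotenuse).
Long leg = 25.8·√3 ≈ 25.8·1.73205 ≈ 44.6869
Hypotenuse = 2·25.8 = 51.6

Long leg = 25.8√3 = 44.69, Hypotenuse = 51.6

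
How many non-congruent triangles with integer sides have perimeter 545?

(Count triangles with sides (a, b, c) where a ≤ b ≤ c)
Let a ≤ b ≤ c with a + b + c = 545. The only binding inequality is a + b > c, i.e. 545 − c > c, so c < 545/2; and c ≥ 545/3 since c is the largest side.
So 182 ≤ c ≤ 272. For each c, b runs from ⌈(545 − c)/2⌉ up to c (then a = 545 − b − c satisfies 1 ≤ a ≤ b automatically), giving c − ⌈(545 − c)/2⌉ + 1 choices.
Summing over c: 1 + 3 + 4 + 6 + … + 135 + 136  (91 terms, c = 182, …, 272) = 6256
Check (closed form: nearest integer to p²/48 for even p, (p+3)²/48 for odd p): (545+3)²/48 = 548²/48 = 300304/48 ≈ 6256.33 → 6256

6256 triangles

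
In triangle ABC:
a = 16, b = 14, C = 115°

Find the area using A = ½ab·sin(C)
A = ½·a·b·sin(C) = ½·16·14·sin(115°)
sin(115°) ≈ 0.906308
A ≈ ½·224·0.906308 = 112·0.906308 ≈ 101.506

Area = 101.5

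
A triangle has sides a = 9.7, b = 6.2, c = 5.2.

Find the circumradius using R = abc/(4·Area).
First find the area with Heron's formula.
s = (9.7 + 6.2 + 5.2)/2 = 10.55
Area = √(s(s−a)(s−b)(s−c)) = √(10.55·0.85·4.35·5.35) ≈ √208.696 ≈ 14.4463
abc = 9.7·6.2·5.2 = 312.728
R = abc/(4·Area) ≈ 312.728/(4·14.4463) = 312.728/57.7853 ≈ 5.4119

R = 5.412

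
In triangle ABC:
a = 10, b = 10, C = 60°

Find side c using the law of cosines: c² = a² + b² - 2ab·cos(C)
c² = 10² + 10² − 2·10·10·cos(60°)
cos(60°) ≈ 0.5
c² ≈ 100 + 100 − 200·(0.5) ≈ 200 − 100 ≈ 100
c ≈ √100 ≈ 10

c = 10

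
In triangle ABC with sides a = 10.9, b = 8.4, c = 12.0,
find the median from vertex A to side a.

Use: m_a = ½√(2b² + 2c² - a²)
m_a = ½√(2·8.4² + 2·12.0² − 10.9²) = ½√(2·70.56 + 2·144 − 118.81) = ½√(141.12 + 288 − 118.81) = ½√310.31
√310.31 ≈ 17.6156, so m_a ≈ 8.80781

m_a = 8.808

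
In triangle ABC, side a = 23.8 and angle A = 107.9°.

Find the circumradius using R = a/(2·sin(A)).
R = a/(2·sin(A)) = 23.8/(2·sin(107.9°))
sin(107.9°) ≈ 0.951594
R ≈ 23.8/(2·0.951594) = 23.8/1.90319 ≈ 12.5053

R = 12.51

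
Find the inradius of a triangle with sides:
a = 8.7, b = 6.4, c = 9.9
r = Area/s where s is the semi-perimeter.
s = (8.7 + 6.4 + 9.9)/2 = 25/2 = 12.5
Area = √(s(s−a)(s−b)(s−c)) = √(12.5·3.8·6.1·2.6) ≈ √753.35 ≈ 27.4472
r ≈ 27.4472/12.5 ≈ 2.19578

r = 2.196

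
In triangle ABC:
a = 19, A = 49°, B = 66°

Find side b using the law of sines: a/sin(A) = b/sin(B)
a/sin(A) = b/sin(B)  ⇒  b = a·sin(B)/sin(A) = 19·sin(66°)/sin(49°)
sin(66°) ≈ 0.913545, sin(49°) ≈ 0.75471
b ≈ 19·0.913545/0.75471 ≈ 17.3574/0.75471 ≈ 22.9987

b = 23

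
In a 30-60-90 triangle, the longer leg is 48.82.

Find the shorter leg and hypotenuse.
In a 30-60-90 triangle the sides are in ratio 1 : √3 : 2, so short leg = long leg/√3 and hypotenuse = 2·(short leg).
Short leg = 48.82/√3 ≈ 48.82/1.73205 ≈ 28.1862
Hypotenuse = 2·28.1862 ≈ 56.3725

Short leg = 28.19, Hypotenuse = 56.37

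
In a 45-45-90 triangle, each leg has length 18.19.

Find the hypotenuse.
In a 45-45-90 triangle the sides are in ratio 1 : 1 : √2, so hypotenuse = leg·√2.
Hypotenuse = 18.19·√2 ≈ 18.19·1.41421 ≈ 25.7245

Hypotenuse = 18.19√2 = 25.72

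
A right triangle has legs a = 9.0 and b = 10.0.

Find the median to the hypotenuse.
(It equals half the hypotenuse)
Hypotenuse c = √(a² + b²) = √(81 + 100) = √181 ≈ 13.4536
Median to hypotenuse = c/2 ≈ 13.4536/2 ≈ 6.72681

Median = 6.727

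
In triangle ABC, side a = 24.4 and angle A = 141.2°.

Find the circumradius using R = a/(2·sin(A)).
R = a/(2·sin(A)) = 24.4/(2·sin(141.2°))
sin(141.2°) ≈ 0.626604
R ≈ 24.4/(2·0.626604) = 24.4/1.25321 ≈ 19.47

R = 19.47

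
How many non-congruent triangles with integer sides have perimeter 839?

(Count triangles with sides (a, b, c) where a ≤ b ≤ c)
Let a ≤ b ≤ c with a + b + c = 839. The only binding inequality is a + b > c, i.e. 839 − c > c, so c < 839/2; and c ≥ 839/3 since c is the largest side.
So 280 ≤ c ≤ 419. For each c, b runs from ⌈(839 − c)/2⌉ up to c (then a = 839 − b − c satisfies 1 ≤ a ≤ b automatically), giving c − ⌈(839 − c)/2⌉ + 1 choices.
Summing over c: 1 + 3 + 4 + 6 + … + 208 + 210  (140 terms, c = 280, …, 419) = 14770
Check (closed form: nearest integer to p²/48 for even p, (p+3)²/48 for odd p): (839+3)²/48 = 842²/48 = 708964/48 ≈ 14770.08 → 14770

14770 triangles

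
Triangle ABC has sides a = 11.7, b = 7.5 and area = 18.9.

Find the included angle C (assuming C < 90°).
Area = ½·a·b·sin(C)  ⇒  sin(C) = 2·Area/(a·b) = 2·18.9/(11.7·7.5) = 37.8/87.75 ≈ 0.430769
C = arcsin(0.430769) ≈ 25.5164° (taking the acute solution since C < 90°)

C = 25.52°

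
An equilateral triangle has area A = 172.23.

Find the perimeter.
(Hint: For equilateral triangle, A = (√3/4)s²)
A = (√3/4)s²  ⇒  s² = 4A/√3 = 4·172.23/√3 = 688.92/1.73205 ≈ 397.748
s ≈ √397.748 ≈ 19.9436
Perimeter = 3s ≈ 3·19.9436 ≈ 59.8309

Perimeter = 59.83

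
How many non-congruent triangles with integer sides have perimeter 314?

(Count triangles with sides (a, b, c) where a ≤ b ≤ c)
Let a ≤ b ≤ c with a + b + c = 314. The only binding inequality is a + b > c, i.e. 314 − c > c, so c < 314/2; and c ≥ 314/3 since c is the largest side.
So 105 ≤ c ≤ 156. For each c, b runs from ⌈(314 − c)/2⌉ up to c (then a = 314 − b − c satisfies 1 ≤ a ≤ b automatically), giving c − ⌈(314 − c)/2⌉ + 1 choices.
Summing over c: 1 + 3 + 4 + 6 + … + 76 + 78  (52 terms, c = 105, …, 156) = 2054
Check (closed form: nearest integer to p²/48 for even p, (p+3)²/48 for odd p): 314²/48 = 98596/48 ≈ 2054.08 → 2054

2054 triangles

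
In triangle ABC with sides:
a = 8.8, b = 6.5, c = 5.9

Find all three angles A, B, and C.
Law of cosines for each angle (a² = 77.44, b² = 42.25, c² = 34.81):
cos(A) = (b² + c² − a²)/(2bc) = (42.25 + 34.81 − 77.44)/(2·6.5·5.9) = -0.38/76.7 ≈ -0.00495437  ⇒  A ≈ 90.2839°
cos(B) = (a² + c² − b²)/(2ac) = (77.44 + 34.81 − 42.25)/(2·8.8·5.9) = 70/103.84 ≈ 0.674114  ⇒  B ≈ 47.6146°
cos(C) = (a² + b² − c²)/(2ab) = (77.44 + 42.25 − 34.81)/(2·8.8·6.5) = 84.88/114.4 ≈ 0.741958  ⇒  C ≈ 42.1015°
Check: A + B + C ≈ 180°

A = 90.28°, B = 47.61°, C = 42.1°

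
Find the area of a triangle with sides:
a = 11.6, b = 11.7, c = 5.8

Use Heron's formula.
s = (11.6 + 11.7 + 5.8)/2 = 29.1/2 = 14.55
s − a = 2.95, s − b = 2.85, s − c = 8.75
s(s−a)(s−b)(s−c) = 14.55·2.95·2.85·8.75 ≈ 1070.38
Area = √1070.38 ≈ 32.7167

Area = 32.72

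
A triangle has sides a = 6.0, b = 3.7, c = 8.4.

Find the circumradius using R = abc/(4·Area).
First find the area with Heron's formula.
s = (6.0 + 3.7 + 8.4)/2 = 9.05
Area = √(s(s−a)(s−b)(s−c)) = √(9.05·3.05·5.35·0.65) ≈ √95.9877 ≈ 9.79733
abc = 6.0·3.7·8.4 = 186.48
R = abc/(4·Area) ≈ 186.48/(4·9.79733) = 186.48/39.1893 ≈ 4.75844

R = 4.758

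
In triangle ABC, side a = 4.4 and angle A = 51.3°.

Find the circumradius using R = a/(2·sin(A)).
R = a/(2·sin(A)) = 4.4/(2·sin(51.3°))
sin(51.3°) ≈ 0.78043
R ≈ 4.4/(2·0.78043) = 4.4/1.56086 ≈ 2.81896

R = 2.819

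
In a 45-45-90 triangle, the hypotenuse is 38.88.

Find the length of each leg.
In a 45-45-90 triangle hypotenuse = leg·√2, so leg = hypotenuse/√2.
Leg = 38.88/√2 ≈ 38.88/1.41421 ≈ 27.4923

Each leg = 27.49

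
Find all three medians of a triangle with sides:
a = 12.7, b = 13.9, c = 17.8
Median formula: m_a = ½√(2b² + 2c² − a²) (and cyclically). a² = 161.29, b² = 193.21, c² = 316.84.
m_a = ½√(2·193.21 + 2·316.84 − 161.29) = ½√858.81 ≈ ½·29.3055 ≈ 14.6527
m_b = ½√(2·161.29 + 2·316.84 − 193.21) = ½√763.05 ≈ ½·27.6234 ≈ 13.8117
m_c = ½√(2·161.29 + 2·193.21 − 316.84) = ½√392.16 ≈ ½·19.803 ≈ 9.90152

m_a = 14.65, m_b = 13.81, m_c = 9.902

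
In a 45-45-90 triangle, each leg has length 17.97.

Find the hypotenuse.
In a 45-45-90 triangle the sides are in ratio 1 : 1 : √2, so hypotenuse = leg·√2.
Hypotenuse = 17.97·√2 ≈ 17.97·1.41421 ≈ 25.4134

Hypotenuse = 17.97√2 = 25.41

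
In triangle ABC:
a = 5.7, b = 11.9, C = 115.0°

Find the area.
Two sides and the included angle (SAS): A = ½·a·b·sin(C) = ½·5.7·11.9·sin(115.0°)
sin(115.0°) ≈ 0.906308
A ≈ ½·67.83·0.906308 = 33.915·0.906308 ≈ 30.7374

Area = 30.74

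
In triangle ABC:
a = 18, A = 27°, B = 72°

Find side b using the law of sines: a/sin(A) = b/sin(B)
a/sin(A) = b/sin(B)  ⇒  b = a·sin(B)/sin(A) = 18·sin(72°)/sin(27°)
sin(72°) ≈ 0.951057, sin(27°) ≈ 0.45399
b ≈ 18·0.951057/0.45399 ≈ 17.119/0.45399 ≈ 37.7079

b = 37.71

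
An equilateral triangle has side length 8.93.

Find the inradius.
r = Area/s with s the semi-perimeter.
Area = (√3/4)·8.93² = (√3/4)·79.7449 ≈ 0.433013·79.7449 ≈ 34.5306
s = 3·8.93/2 = 13.395
r ≈ 34.5306/13.395 ≈ 2.57787
(Equivalently r = side/(2√3) = 8.93/3.4641 ≈ 2.57787.)

r = 2.578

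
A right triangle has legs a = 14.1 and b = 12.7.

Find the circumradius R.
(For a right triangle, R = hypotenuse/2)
Hypotenuse c = √(a² + b²) = √(198.81 + 161.29) = √360.1 ≈ 18.9763
R = c/2 ≈ 18.9763/2 ≈ 9.48815

R = 9.488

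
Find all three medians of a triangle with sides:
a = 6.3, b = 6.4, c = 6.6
Median formula: m_a = ½√(2b² + 2c² − a²) (and cyclically). a² = 39.69, b² = 40.96, c² = 43.56.
m_a = ½√(2·40.96 + 2·43.56 − 39.69) = ½√129.35 ≈ ½·11.3732 ≈ 5.68661
m_b = ½√(2·39.69 + 2·43.56 − 40.96) = ½√125.54 ≈ ½·11.2045 ≈ 5.60223
m_c = ½√(2·39.69 + 2·40.96 − 43.56) = ½√117.74 ≈ ½·10.8508 ≈ 5.4254

m_a = 5.687, m_b = 5.602, m_c = 5.425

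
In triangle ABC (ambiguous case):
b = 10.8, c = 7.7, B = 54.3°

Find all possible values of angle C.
b/sin(B) = c/sin(C)  ⇒  sin(C) = c·sin(B)/b = 7.7·sin(54.3°)/10.8
sin(54.3°) ≈ 0.812084
sin(C) ≈ 7.7·0.812084/10.8 ≈ 6.25304/10.8 ≈ 0.578985
Candidate 1: C₁ = arcsin(0.578985) ≈ 35.3792°  →  A = 180° − 54.3° − 35.3792° ≈ 90.3208° > 0, valid
Candidate 2: C₂ = 180° − C₁ ≈ 144.621°  →  A = 180° − 54.3° − 144.621° ≈ -18.9208° ≤ 0, not a valid triangle

C = 35.38° (one solution)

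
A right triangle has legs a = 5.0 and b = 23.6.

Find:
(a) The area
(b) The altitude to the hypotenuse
(a) The legs are perpendicular, so Area = ½·a·b = ½·5.0·23.6 = ½·118 = 59
(b) Hypotenuse c = √(a² + b²) = √(25 + 556.96) = √581.96 ≈ 24.1238
    Area = ½·c·h_c  ⇒  h_c = 2·Area/c = 118/24.1238 ≈ 4.89143

Area = 59, h_c = 4.891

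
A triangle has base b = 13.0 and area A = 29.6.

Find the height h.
A = ½·b·h  ⇒  h = 2A/b = 2·29.6/13.0 = 59.2/13.0 ≈ 4.55385

h = 4.554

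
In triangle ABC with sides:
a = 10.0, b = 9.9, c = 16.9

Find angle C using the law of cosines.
c² = a² + b² − 2ab·cos(C)  ⇒  cos(C) = (a² + b² − c²)/(2ab)
cos(C) = (10.0² + 9.9² − 16.9²)/(2·10.0·9.9) = (100 + 98.01 − 285.61)/198 = -87.6/198 ≈ -0.442424
C = arccos(-0.442424) ≈ 116.259°

C = 116.3°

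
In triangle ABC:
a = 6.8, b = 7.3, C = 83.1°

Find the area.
Two sides and the included angle (SAS): A = ½·a·b·sin(C) = ½·6.8·7.3·sin(83.1°)
sin(83.1°) ≈ 0.992757
A ≈ ½·49.64·0.992757 = 24.82·0.992757 ≈ 24.6402

Area = 24.64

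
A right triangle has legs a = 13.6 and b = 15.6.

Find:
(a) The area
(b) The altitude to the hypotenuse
(a) The legs are perpendicular, so Area = ½·a·b = ½·13.6·15.6 = ½·212.16 = 106.08
(b) Hypotenuse c = √(a² + b²) = √(184.96 + 243.36) = √428.32 ≈ 20.6959
    Area = ½·c·h_c  ⇒  h_c = 2·Area/c = 212.16/20.6959 ≈ 10.2513

Area = 106.08, h_c = 10.25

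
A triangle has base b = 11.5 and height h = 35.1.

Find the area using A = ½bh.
A = ½·b·h = ½·11.5·35.1 = ½·403.65 = 201.825

Area = 201.825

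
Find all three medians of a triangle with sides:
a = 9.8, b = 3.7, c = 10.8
Median formula: m_a = ½√(2b² + 2c² − a²) (and cyclically). a² = 96.04, b² = 13.69, c² = 116.64.
m_a = ½√(2·13.69 + 2·116.64 − 96.04) = ½√164.62 ≈ ½·12.8304 ≈ 6.41522
m_b = ½√(2·96.04 + 2·116.64 − 13.69) = ½√411.67 ≈ ½·20.2897 ≈ 10.1448
m_c = ½√(2·96.04 + 2·13.69 − 116.64) = ½√102.82 ≈ ½·10.14 ≈ 5.07001

m_a = 6.415, m_b = 10.14, m_c = 5.07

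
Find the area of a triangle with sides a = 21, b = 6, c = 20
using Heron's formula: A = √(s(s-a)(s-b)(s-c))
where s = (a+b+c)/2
s = (21 + 6 + 20)/2 = 47/2 = 23.5
s − a = 2.5, s − b = 17.5, s − c = 3.5
s(s−a)(s−b)(s−c) = 23.5·2.5·17.5·3.5 = 3598.4375
Area = √3598.4375 ≈ 59.987

s = 23.5, Area = 59.99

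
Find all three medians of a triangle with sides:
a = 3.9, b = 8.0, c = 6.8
Median formula: m_a = ½√(2b² + 2c² − a²) (and cyclically). a² = 15.21, b² = 64, c² = 46.24.
m_a = ½√(2·64 + 2·46.24 − 15.21) = ½√205.27 ≈ ½·14.3272 ≈ 7.16362
m_b = ½√(2·15.21 + 2·46.24 − 64) = ½√58.9 ≈ ½·7.67463 ≈ 3.83732
m_c = ½√(2·15.21 + 2·64 − 46.24) = ½√112.18 ≈ ½·10.5915 ≈ 5.29575

m_a = 7.164, m_b = 3.837, m_c = 5.296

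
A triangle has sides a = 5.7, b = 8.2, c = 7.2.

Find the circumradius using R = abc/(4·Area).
First find the area with Heron's formula.
s = (5.7 + 8.2 + 7.2)/2 = 10.55
Area = √(s(s−a)(s−b)(s−c)) = √(10.55·4.85·2.35·3.35) ≈ √402.816 ≈ 20.0703
abc = 5.7·8.2·7.2 = 336.528
R = abc/(4·Area) ≈ 336.528/(4·20.0703) = 336.528/80.2811 ≈ 4.19187

R = 4.192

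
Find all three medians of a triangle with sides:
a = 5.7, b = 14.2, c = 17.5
Median formula: m_a = ½√(2b² + 2c² − a²) (and cyclically). a² = 32.49, b² = 201.64, c² = 306.25.
m_a = ½√(2·201.64 + 2·306.25 − 32.49) = ½√983.29 ≈ ½·31.3575 ≈ 15.6787
m_b = ½√(2·32.49 + 2·306.25 − 201.64) = ½√475.84 ≈ ½·21.8138 ≈ 10.9069
m_c = ½√(2·32.49 + 2·201.64 − 306.25) = ½√162.01 ≈ ½·12.7283 ≈ 6.36416

m_a = 15.68, m_b = 10.91, m_c = 6.364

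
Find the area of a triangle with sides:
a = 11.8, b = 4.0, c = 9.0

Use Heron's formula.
s = (11.8 + 4.0 + 9.0)/2 = 24.8/2 = 12.4
s − a = 0.6, s − b = 8.4, s − c = 3.4
s(s−a)(s−b)(s−c) = 12.4·0.6·8.4·3.4 ≈ 212.486
Area = √212.486 ≈ 14.5769

Area = 14.58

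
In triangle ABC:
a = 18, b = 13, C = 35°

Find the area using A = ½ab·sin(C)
A = ½·a·b·sin(C) = ½·18·13·sin(35°)
sin(35°) ≈ 0.573576
A ≈ ½·234·0.573576 = 117·0.573576 ≈ 67.1084

Area = 67.11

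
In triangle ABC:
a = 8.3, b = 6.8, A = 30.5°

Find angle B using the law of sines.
a/sin(A) = b/sin(B)  ⇒  sin(B) = b·sin(A)/a = 6.8·sin(30.5°)/8.3
sin(30.5°) ≈ 0.507538
sin(B) ≈ 6.8·0.507538/8.3 ≈ 3.45126/8.3 ≈ 0.415815
B = arcsin(0.415815) ≈ 24.5706°
(Since b ≤ a we need B ≤ A, so the obtuse alternative 180° − 24.5706° ≈ 155.429° is rejected.)

B = 24.57°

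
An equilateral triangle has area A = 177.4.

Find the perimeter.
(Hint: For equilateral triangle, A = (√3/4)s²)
A = (√3/4)s²  ⇒  s² = 4A/√3 = 4·177.4/√3 = 709.6/1.73205 ≈ 409.688
s ≈ √409.688 ≈ 20.2407
Perimeter = 3s ≈ 3·20.2407 ≈ 60.7222

Perimeter = 60.72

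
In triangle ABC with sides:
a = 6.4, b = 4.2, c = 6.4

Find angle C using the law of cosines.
c² = a² + b² − 2ab·cos(C)  ⇒  cos(C) = (a² + b² − c²)/(2ab)
cos(C) = (6.4² + 4.2² − 6.4²)/(2·6.4·4.2) = (40.96 + 17.64 − 40.96)/53.76 = 17.64/53.76 ≈ 0.328125
C = arccos(0.328125) ≈ 70.845°

C = 70.84°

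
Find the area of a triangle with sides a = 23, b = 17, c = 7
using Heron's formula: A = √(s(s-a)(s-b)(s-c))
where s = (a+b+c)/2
s = (23 + 17 + 7)/2 = 47/2 = 23.5
s − a = 0.5, s − b = 6.5, s − c = 16.5
s(s−a)(s−b)(s−c) = 23.5·0.5·6.5·16.5 = 1260.1875
Area = √1260.1875 ≈ 35.4991

s = 23.5, Area = 35.5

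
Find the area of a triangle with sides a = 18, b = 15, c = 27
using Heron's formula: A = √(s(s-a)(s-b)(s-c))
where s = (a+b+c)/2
s = (18 + 15 + 27)/2 = 60/2 = 30
s − a = 12, s − b = 15, s − c = 3
s(s−a)(s−b)(s−c) = 30·12·15·3 = 16200
Area = √16200 ≈ 127.279

s = 30.0, Area = 127.3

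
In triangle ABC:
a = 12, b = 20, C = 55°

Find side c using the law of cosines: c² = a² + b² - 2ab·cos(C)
c² = 12² + 20² − 2·12·20·cos(55°)
cos(55°) ≈ 0.573576
c² ≈ 144 + 400 − 480·(0.573576) ≈ 544 − 275.317 ≈ 268.683
c ≈ √268.683 ≈ 16.3916

c = 16.39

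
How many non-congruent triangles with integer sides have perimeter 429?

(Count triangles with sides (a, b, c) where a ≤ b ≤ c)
Let a ≤ b ≤ c with a + b + c = 429. The only binding inequality is a + b > c, i.e. 429 − c > c, so c < 429/2; and c ≥ 429/3 since c is the largest side.
So 143 ≤ c ≤ 214. For each c, b runs from ⌈(429 − c)/2⌉ up to c (then a = 429 − b − c satisfies 1 ≤ a ≤ b automatically), giving c − ⌈(429 − c)/2⌉ + 1 choices.
Summing over c: 1 + 2 + 4 + 5 + … + 106 + 107  (72 terms, c = 143, …, 214) = 3888
Check (closed form: nearest integer to p²/48 for even p, (p+3)²/48 for odd p): (429+3)²/48 = 432²/48 = 186624/48 ≈ 3888.00 → 3888

3888 triangles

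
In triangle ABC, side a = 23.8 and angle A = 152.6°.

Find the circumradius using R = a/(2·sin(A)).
R = a/(2·sin(A)) = 23.8/(2·sin(152.6°))
sin(152.6°) ≈ 0.4602
R ≈ 23.8/(2·0.4602) = 23.8/0.9204 ≈ 25.8583

R = 25.86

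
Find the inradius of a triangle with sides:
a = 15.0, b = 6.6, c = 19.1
r = Area/s where s is the semi-perimeter.
s = (15.0 + 6.6 + 19.1)/2 = 40.7/2 = 20.35
Area = √(s(s−a)(s−b)(s−c)) = √(20.35·5.35·13.75·1.25) ≈ √1871.25 ≈ 43.2579
r ≈ 43.2579/20.35 ≈ 2.1257

r = 2.126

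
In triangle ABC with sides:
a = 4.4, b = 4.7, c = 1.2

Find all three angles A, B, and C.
Law of cosines for each angle (a² = 19.36, b² = 22.09, c² = 1.44):
cos(A) = (b² + c² − a²)/(2bc) = (22.09 + 1.44 − 19.36)/(2·4.7·1.2) = 4.17/11.28 ≈ 0.369681  ⇒  A ≈ 68.3041°
cos(B) = (a² + c² − b²)/(2ac) = (19.36 + 1.44 − 22.09)/(2·4.4·1.2) = -1.29/10.56 ≈ -0.122159  ⇒  B ≈ 97.0167°
cos(C) = (a² + b² − c²)/(2ab) = (19.36 + 22.09 − 1.44)/(2·4.4·4.7) = 40.01/41.36 ≈ 0.96736  ⇒  C ≈ 14.6792°
Check: A + B + C ≈ 180°

A = 68.3°, B = 97.02°, C = 14.68°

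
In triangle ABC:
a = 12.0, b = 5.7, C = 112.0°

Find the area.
Two sides and the included angle (SAS): A = ½·a·b·sin(C) = ½·12.0·5.7·sin(112.0°)
sin(112.0°) ≈ 0.927184
A ≈ ½·68.4·0.927184 = 34.2·0.927184 ≈ 31.7097

Area = 31.71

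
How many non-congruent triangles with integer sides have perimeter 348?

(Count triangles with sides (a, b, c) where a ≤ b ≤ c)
Let a ≤ b ≤ c with a + b + c = 348. The only binding inequality is a + b > c, i.e. 348 − c > c, so c < 348/2; and c ≥ 348/3 since c is the largest side.
So 116 ≤ c ≤ 173. For each c, b runs from ⌈(348 − c)/2⌉ up to c (then a = 348 − b − c satisfies 1 ≤ a ≤ b automatically), giving c − ⌈(348 − c)/2⌉ + 1 choices.
Summing over c: 1 + 2 + 4 + 5 + … + 85 + 86  (58 terms, c = 116, …, 173) = 2523
Check (closed form: nearest integer to p²/48 for even p, (p+3)²/48 for odd p): 348²/48 = 121104/48 ≈ 2523.00 → 2523

2523 triangles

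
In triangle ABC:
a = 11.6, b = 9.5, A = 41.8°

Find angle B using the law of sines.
a/sin(A) = b/sin(B)  ⇒  sin(B) = b·sin(A)/a = 9.5·sin(41.8°)/11.6
sin(41.8°) ≈ 0.666532
sin(B) ≈ 9.5·0.666532/11.6 ≈ 6.33206/11.6 ≈ 0.545867
B = arcsin(0.545867) ≈ 33.0839°
(Since b ≤ a we need B ≤ A, so the obtuse alternative 180° − 33.0839° ≈ 146.916° is rejected.)

B = 33.08°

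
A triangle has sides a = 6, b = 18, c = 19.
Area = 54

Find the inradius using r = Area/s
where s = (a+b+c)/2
s = (6 + 18 + 19)/2 = 43/2 = 21.5
r = Area/s = 54/21.5 ≈ 2.51163

r = 2.512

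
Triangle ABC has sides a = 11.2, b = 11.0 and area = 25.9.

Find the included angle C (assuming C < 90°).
Area = ½·a·b·sin(C)  ⇒  sin(C) = 2·Area/(a·b) = 2·25.9/(11.2·11.0) = 51.8/123.2 ≈ 0.420455
C = arcsin(0.420455) ≈ 24.8633° (taking the acute solution since C < 90°)

C = 24.86°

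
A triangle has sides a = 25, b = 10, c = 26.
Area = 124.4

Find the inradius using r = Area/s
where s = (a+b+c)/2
s = (25 + 10 + 26)/2 = 61/2 = 30.5
r = Area/s = 124.4/30.5 ≈ 4.07869

r = 4.079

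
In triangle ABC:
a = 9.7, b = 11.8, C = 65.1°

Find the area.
Two sides and the included angle (SAS): A = ½·a·b·sin(C) = ½·9.7·11.8·sin(65.1°)
sin(65.1°) ≈ 0.907044
A ≈ ½·114.46·0.907044 = 57.23·0.907044 ≈ 51.9101

Area = 51.91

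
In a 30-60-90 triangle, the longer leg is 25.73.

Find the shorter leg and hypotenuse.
In a 30-60-90 triangle the sides are in ratio 1 : √3 : 2, so short leg = long leg/√3 and hypotenuse = 2·(short leg).
Short leg = 25.73/√3 ≈ 25.73/1.73205 ≈ 14.8552
Hypotenuse = 2·14.8552 ≈ 29.7104

Short leg = 14.86, Hypotenuse = 29.71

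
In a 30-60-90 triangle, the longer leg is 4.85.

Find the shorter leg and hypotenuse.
In a 30-60-90 triangle the sides are in ratio 1 : √3 : 2, so short leg = long leg/√3 and hypotenuse = 2·(short leg).
Short leg = 4.85/√3 ≈ 4.85/1.73205 ≈ 2.80015
Hypotenuse = 2·2.80015 ≈ 5.6003

Short leg = 2.8, Hypotenuse = 5.6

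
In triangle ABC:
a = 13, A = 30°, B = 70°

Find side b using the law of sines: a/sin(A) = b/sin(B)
a/sin(A) = b/sin(B)  ⇒  b = a·sin(B)/sin(A) = 13·sin(70°)/sin(30°)
sin(70°) ≈ 0.939693, sin(30°) ≈ 0.5
b ≈ 13·0.939693/0.5 ≈ 12.216/0.5 ≈ 24.432

b = 24.43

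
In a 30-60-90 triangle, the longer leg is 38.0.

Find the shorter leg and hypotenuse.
In a 30-60-90 triangle the sides are in ratio 1 : √3 : 2, so short leg = long leg/√3 and hypotenuse = 2·(short leg).
Short leg = 38.0/√3 ≈ 38.0/1.73205 ≈ 21.9393
Hypotenuse = 2·21.9393 ≈ 43.8786

Short leg = 21.94, Hypotenuse = 43.88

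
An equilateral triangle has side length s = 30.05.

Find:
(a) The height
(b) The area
(a) The height splits the triangle into two 30-60-90 halves: h = s·√3/2 = 30.05·1.73205/2 ≈ 52.0481/2 ≈ 26.0241
(b) Area = (√3/4)·s² = (√3/4)·30.05² = (√3/4)·903.0025 ≈ 0.433013·903.0025 ≈ 391.012

Height = 26.02, Area = 391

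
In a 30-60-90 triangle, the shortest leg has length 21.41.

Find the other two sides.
In a 30-60-90 triangle the sides are in ratio 1 : √3 : 2 (short leg : long leg : hypotenuse).
Long leg = 21.41·√3 ≈ 21.41·1.73205 ≈ 37.0832
Hypotenuse = 2·21.41 = 42.82

Long leg = 21.41√3 = 37.08, Hypotenuse = 42.82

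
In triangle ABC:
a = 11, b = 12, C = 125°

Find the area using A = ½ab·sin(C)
A = ½·a·b·sin(C) = ½·11·12·sin(125°)
sin(125°) ≈ 0.819152
A ≈ ½·132·0.819152 = 66·0.819152 ≈ 54.064

Area = 54.06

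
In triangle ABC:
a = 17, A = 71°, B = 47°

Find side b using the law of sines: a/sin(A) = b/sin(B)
a/sin(A) = b/sin(B)  ⇒  b = a·sin(B)/sin(A) = 17·sin(47°)/sin(71°)
sin(47°) ≈ 0.731354, sin(71°) ≈ 0.945519
b ≈ 17·0.731354/0.945519 ≈ 12.433/0.945519 ≈ 13.1494

b = 13.15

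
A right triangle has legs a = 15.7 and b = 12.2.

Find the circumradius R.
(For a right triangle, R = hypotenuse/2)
Hypotenuse c = √(a² + b²) = √(246.49 + 148.84) = √395.33 ≈ 19.8829
R = c/2 ≈ 19.8829/2 ≈ 9.94145

R = 9.941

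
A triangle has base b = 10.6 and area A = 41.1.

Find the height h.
A = ½·b·h  ⇒  h = 2A/b = 2·41.1/10.6 = 82.2/10.6 ≈ 7.75472

h = 7.755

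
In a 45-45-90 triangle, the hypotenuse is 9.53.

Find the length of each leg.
In a 45-45-90 triangle hypotenuse = leg·√2, so leg = hypotenuse/√2.
Leg = 9.53/√2 ≈ 9.53/1.41421 ≈ 6.73873

Each leg = 6.739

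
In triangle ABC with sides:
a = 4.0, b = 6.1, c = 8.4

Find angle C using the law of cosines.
c² = a² + b² − 2ab·cos(C)  ⇒  cos(C) = (a² + b² − c²)/(2ab)
cos(C) = (4.0² + 6.1² − 8.4²)/(2·4.0·6.1) = (16 + 37.21 − 70.56)/48.8 = -17.35/48.8 ≈ -0.355533
C = arccos(-0.355533) ≈ 110.826°

C = 110.8°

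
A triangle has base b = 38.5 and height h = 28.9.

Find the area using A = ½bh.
A = ½·b·h = ½·38.5·28.9 = ½·1112.65 = 556.325

Area = 556.325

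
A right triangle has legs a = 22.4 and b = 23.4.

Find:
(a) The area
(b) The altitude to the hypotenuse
(a) The legs are perpendicular, so Area = ½·a·b = ½·22.4·23.4 = ½·524.16 = 262.08
(b) Hypotenuse c = √(a² + b²) = √(501.76 + 547.56) = √1049.32 ≈ 32.3932
    Area = ½·c·h_c  ⇒  h_c = 2·Area/c = 524.16/32.3932 ≈ 16.1812

Area = 262.08, h_c = 16.18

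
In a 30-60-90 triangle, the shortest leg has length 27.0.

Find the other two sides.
In a 30-60-90 triangle the sides are in ratio 1 : √3 : 2 (short leg : long leg : hypotenuse).
Long leg = 27.0·√3 ≈ 27.0·1.73205 ≈ 46.7654
Hypotenuse = 2·27.0 = 54

Long leg = 27.0√3 = 46.77, Hypotenuse = 54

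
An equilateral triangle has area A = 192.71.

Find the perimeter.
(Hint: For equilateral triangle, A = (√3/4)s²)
A = (√3/4)s²  ⇒  s² = 4A/√3 = 4·192.71/√3 = 770.84/1.73205 ≈ 445.045
s ≈ √445.045 ≈ 21.0961
Perimeter = 3s ≈ 3·21.0961 ≈ 63.2882

Perimeter = 63.29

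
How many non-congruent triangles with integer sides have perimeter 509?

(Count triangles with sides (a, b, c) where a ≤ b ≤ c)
Let a ≤ b ≤ c with a + b + c = 509. The only binding inequality is a + b > c, i.e. 509 − c > c, so c < 509/2; and c ≥ 509/3 since c is the largest side.
So 170 ≤ c ≤ 254. For each c, b runs from ⌈(509 − c)/2⌉ up to c (then a = 509 − b − c satisfies 1 ≤ a ≤ b automatically), giving c − ⌈(509 − c)/2⌉ + 1 choices.
Summing over c: 1 + 3 + 4 + 6 + … + 126 + 127  (85 terms, c = 170, …, 254) = 5461
Check (closed form: nearest integer to p²/48 for even p, (p+3)²/48 for odd p): (509+3)²/48 = 512²/48 = 262144/48 ≈ 5461.33 → 5461

5461 triangles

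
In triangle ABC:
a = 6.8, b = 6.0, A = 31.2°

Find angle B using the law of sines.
a/sin(A) = b/sin(B)  ⇒  sin(B) = b·sin(A)/a = 6.0·sin(31.2°)/6.8
sin(31.2°) ≈ 0.518027
sin(B) ≈ 6.0·0.518027/6.8 ≈ 3.10816/6.8 ≈ 0.457083
B = arcsin(0.457083) ≈ 27.199°
(Since b ≤ a we need B ≤ A, so the obtuse alternative 180° − 27.199° ≈ 152.801° is rejected.)

B = 27.2°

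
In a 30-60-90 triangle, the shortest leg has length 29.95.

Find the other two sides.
In a 30-60-90 triangle the sides are in ratio 1 : √3 : 2 (short leg : long leg : hypotenuse).
Long leg = 29.95·√3 ≈ 29.95·1.73205 ≈ 51.8749
Hypotenuse = 2·29.95 = 59.9

Long leg = 29.95√3 = 51.87, Hypotenuse = 59.9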